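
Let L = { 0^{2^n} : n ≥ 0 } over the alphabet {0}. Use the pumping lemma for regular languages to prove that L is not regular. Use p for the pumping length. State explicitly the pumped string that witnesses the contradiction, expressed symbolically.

0^{2^p+k}

Toward a contradiction, assume L is regular with pumping length p.
Take w = 0^{2^p} ∈ L with |w| = 2^p ≥ p.
Write w = xyz as guaranteed by the lemma, with |xy| ≤ p and |y| > 0.
Then y = 0^k for some k with 1 ≤ k ≤ p.
Pump with i = 2: xy^2z = 0^{2^p+k}. Since 1 ≤ k ≤ p < 2^p, we have 2^p < 2^p+k < 2^{p+1}, so 2^p+k is not a power of 2. So xy^2z ∉ L.
Contradiction. Therefore L is not regular.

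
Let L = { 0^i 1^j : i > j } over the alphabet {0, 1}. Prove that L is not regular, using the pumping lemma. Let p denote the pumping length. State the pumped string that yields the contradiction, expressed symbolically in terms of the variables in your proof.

Assume L is regular; let p be its pumping constant.
Choose w = 0^{p+1} 1^p ∈ L, with |w| = 2p+1 ≥ p.
The pumping lemma gives a decomposition w = xyz where |xy| ≤ p and |y| > 0.
Since the first p symbols of w are all 0's and |xy| ≤ p, y lies entirely in the leading 0-block: y = 0^k for some k with 1 ≤ k ≤ p.
Consider xy^0z = xz = 0^{p+1-k} 1^p. Since k ≥ 1, the 0-count p+1-k is at most p, so i > j fails; thus xz ∉ L.
This is a contradiction; hence L is not regular.

0^{p+1-k} 1^p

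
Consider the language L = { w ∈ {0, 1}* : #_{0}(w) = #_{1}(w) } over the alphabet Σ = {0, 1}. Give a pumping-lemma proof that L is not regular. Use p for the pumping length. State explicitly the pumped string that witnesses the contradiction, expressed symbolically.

Assume L is regular. Let p be the pumping length given by the pumping lemma.
Choose w = 0^p 1^p ∈ L with |w| = 2p ≥ p.
By the pumping lemma, w = xyz with |xy| ≤ p and |y| > 0.
Because |xy| ≤ p and w begins with p copies of 0, we have y = 0^k with 1 ≤ k ≤ p.
Pump with i = 2: xy^2z = 0^{p+k} 1^p has p+k occurrences of 0 but only p of 1. Since k ≥ 1 the counts differ, so xy^2z ∉ L.
This is a contradiction; hence L is not regular.

0^{p+k} 1^p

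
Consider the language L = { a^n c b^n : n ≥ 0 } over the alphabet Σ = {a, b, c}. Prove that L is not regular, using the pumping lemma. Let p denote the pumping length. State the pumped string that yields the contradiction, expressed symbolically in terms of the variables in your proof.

Toward a contradiction, assume L is regular with pumping length p.
Take w = a^p c b^p ∈ L with |w| = 2p+1 ≥ p.
By the pumping lemma, w = xyz with |xy| ≤ p and y is nonempty.
Because |xy| ≤ p and w begins with p copies of a, we have y = a^k with 1 ≤ k ≤ p.
Pump with i = 2: xy^2z = a^{p+k} c b^p, which would require p+k = p. But k ≥ 1, so xy^2z ∉ L.
Contradiction. Therefore L is not regular.

a^{p+k} c b^p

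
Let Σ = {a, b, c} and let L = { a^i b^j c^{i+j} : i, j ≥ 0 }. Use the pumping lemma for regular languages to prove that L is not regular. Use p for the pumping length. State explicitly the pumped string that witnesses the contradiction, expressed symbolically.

Suppose for contradiction that L is regular, and let p be the pumping length.
Take w = a^p b^p c^{2p} ∈ L (with i=j=p, i+j=2p), |w| = 4p ≥ p.
The pumping lemma gives a decomposition w = xyz where |xy| ≤ p and |y| ≥ 1.
Since the first p symbols of w are all a's and |xy| ≤ p, y lies entirely in the leading a-block: y = a^k for some k with 1 ≤ k ≤ p.
Consider xy^2z = a^{p+k} b^p c^{2p}. Now the a- and b-counts sum to 2p+k, but the c-count is 2p ≠ 2p+k. So xy^2z ∉ L.
This is a contradiction; hence L is not regular.

a^{p+k} b^p c^{2p}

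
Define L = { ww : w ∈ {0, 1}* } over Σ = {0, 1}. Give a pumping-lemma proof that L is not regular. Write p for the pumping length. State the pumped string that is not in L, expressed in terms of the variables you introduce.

0^{p+k} 1^p 0^p 1^p

Assume L is regular. Let p be the pumping length given by the pumping lemma.
Take w = 0^p 1^p 0^p 1^p = uu where u = 0^p1^p; then w ∈ L and |w| = 4p ≥ p.
By the pumping lemma, w = xyz with |xy| ≤ p and |y| > 0.
Because |xy| ≤ p and w begins with p copies of 0, we have y = 0^k with 1 ≤ k ≤ p.
Pump with i = 2: xy^2z = 0^{p+k} 1^p 0^p 1^p, of length 4p+k. Suppose this equals vv. The string starts with 0 and ends with 1, so v does too; thus the boundary between the two copies of v is a 1→0 transition. There is exactly one such transition, at position 2p+k, so |v| = 2p+k and |vv| = 4p+2k ≠ 4p+k since k ≥ 1. So xy^2z ∉ L.
Contradiction. Therefore L is not regular.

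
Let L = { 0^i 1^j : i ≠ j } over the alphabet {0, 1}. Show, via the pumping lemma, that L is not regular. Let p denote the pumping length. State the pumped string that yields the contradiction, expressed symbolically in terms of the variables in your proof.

Assume L is regular. Let p be the pumping length given by the pumping lemma.
Choose w = 0^p 1^{p+p!}. Since p ≠ p+p!, w ∈ L; and |w| ≥ p.
Write w = xyz as guaranteed by the lemma, with |xy| ≤ p and |y| > 0.
Since the first p symbols of w are all 0's and |xy| ≤ p, y lies entirely in the leading 0-block: y = 0^k for some k with 1 ≤ k ≤ p.
Since 1 ≤ k ≤ p, k divides p!; set t = 1 + p!/k. Then xy^t z has p + (p!/k)·k = p + p! copies of 0. Now the 0-count equals the 1-count, so i ≠ j fails. So xy^t z = 0^{p+p!} 1^{p+p!} ∉ L.
This contradicts the pumping lemma, so L is not regular.

0^{p+p!} 1^{p+p!}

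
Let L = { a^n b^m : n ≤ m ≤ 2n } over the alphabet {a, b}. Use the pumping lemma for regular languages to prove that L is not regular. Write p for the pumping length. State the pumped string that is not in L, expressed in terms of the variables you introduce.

a^{p+k} b^p

Suppose for contradiction that L is regular, and let p be the pumping length.
Take w = a^p b^p ∈ L (since p ≤ p ≤ 2p), with |w| = 2p ≥ p.
By the pumping lemma, w = xyz with |xy| ≤ p and |y| ≥ 1.
The first p characters of w are a's, so xy (and hence y) consists only of a's. Write y = a^k, 1 ≤ k ≤ p.
Pump with i = 2: xy^2z = a^{p+k} b^p. Now n = p+k > p = m, so the condition n ≤ m fails. Thus xy^2z ∉ L.
This contradicts the pumping lemma, so L is not regular.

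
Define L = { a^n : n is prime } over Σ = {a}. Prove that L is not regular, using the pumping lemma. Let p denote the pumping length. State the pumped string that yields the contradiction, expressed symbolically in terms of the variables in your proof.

Suppose for contradiction that L is regular, and let p be the pumping length.
Let q be a prime with q ≥ p+2 (infinitely many primes exist), and take w = a^q ∈ L with |w| = q ≥ p.
Write w = xyz as guaranteed by the lemma, with |xy| ≤ p and y is nonempty.
Then y = a^k for some k with 1 ≤ k ≤ p.
Since 1 ≤ k ≤ p, |xz| = q-k. Pump with i = q+1: |xy^{q+1}z| = (q-k)+(q+1)k = q+qk = q(1+k), which is composite (both factors ≥ 2). So xy^{q+1}z = a^{q(1+k)} ∉ L.
This contradicts the pumping lemma, so L is not regular.

a^{q(1+k)}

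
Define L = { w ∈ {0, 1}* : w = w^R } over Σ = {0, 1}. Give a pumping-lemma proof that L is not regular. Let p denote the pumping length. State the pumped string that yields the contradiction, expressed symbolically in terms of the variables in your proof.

Suppose for contradiction that L is regular, and let p be the pumping length.
Take w = 0^p 1 0^p, a palindrome of length 2p+1 ≥ p.
By the pumping lemma, w = xyz with |xy| ≤ p and |y| > 0.
The first p characters of w are 0's, so xy (and hence y) consists only of 0's. Write y = 0^k, 1 ≤ k ≤ p.
Pump with i = 2: xy^2z = 0^{p+k} 1 0^p. Its reverse is 0^p 1 0^{p+k}, which differs from xy^2z since k ≥ 1. So xy^2z is not a palindrome and xy^2z ∉ L.
This contradicts the pumping lemma, so L is not regular.

0^{p+k} 1 0^p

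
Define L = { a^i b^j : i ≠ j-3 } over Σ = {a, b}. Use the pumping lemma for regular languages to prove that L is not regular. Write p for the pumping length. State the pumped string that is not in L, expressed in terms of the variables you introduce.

a^{p+p!} b^{p+p!+3}

Toward a contradiction, assume L is regular with pumping length p.
Choose w = a^p b^{p+p!+3}. Since p ≠ (p+p!+3)-3 = p+p!, w ∈ L; and |w| ≥ p.
Write w = xyz as guaranteed by the lemma, with |xy| ≤ p and |y| > 0.
Because |xy| ≤ p and w begins with p copies of a, we have y = a^k with 1 ≤ k ≤ p.
Since 1 ≤ k ≤ p, k divides p!; set t = 1 + p!/k. Then xy^t z has p + (p!/k)·k = p + p! copies of a. Now the a-count is p+p! and (b-count)-3 = (p+p!+3)-3 = p+p!, so i ≠ j-3 fails. So xy^t z = a^{p+p!} b^{p+p!+3} ∉ L.
This contradicts the pumping lemma, so L is not regular.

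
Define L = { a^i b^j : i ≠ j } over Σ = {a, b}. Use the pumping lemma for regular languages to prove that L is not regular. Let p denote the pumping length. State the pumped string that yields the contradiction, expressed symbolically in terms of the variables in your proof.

Suppose for contradiction that L is regular, and let p be the pumping length.
Choose w = a^p b^{p+p!}. Since p ≠ p+p!, w ∈ L; and |w| ≥ p.
Write w = xyz as guaranteed by the lemma, with |xy| ≤ p and |y| > 0.
Since the first p symbols of w are all a's and |xy| ≤ p, y lies entirely in the leading a-block: y = a^k for some k with 1 ≤ k ≤ p.
Since 1 ≤ k ≤ p, k divides p!; set t = 1 + p!/k. Then xy^t z has p + (p!/k)·k = p + p! copies of a. Now the a-count equals the b-count, so i ≠ j fails. So xy^t z = a^{p+p!} b^{p+p!} ∉ L.
This contradicts the pumping lemma, so L is not regular.

a^{p+p!} b^{p+p!}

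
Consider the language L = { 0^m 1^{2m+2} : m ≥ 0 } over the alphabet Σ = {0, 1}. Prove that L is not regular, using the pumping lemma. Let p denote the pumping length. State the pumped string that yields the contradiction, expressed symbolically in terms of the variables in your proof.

Suppose for contradiction that L is regular, and let p be the pumping length.
Take w = 0^p 1^{2p+2}. Then w ∈ L and |w| = 3p+2 ≥ p.
The pumping lemma gives a decomposition w = xyz where |xy| ≤ p and y is nonempty.
Because |xy| ≤ p and w begins with p copies of 0, we have y = 0^k with 1 ≤ k ≤ p.
Pump with i = 2: xy^2z = 0^{p+k} 1^{2p+2}. For this to lie in L we would need 2p+2 = 2(p+k)+2, which forces k = 0. But k ≥ 1, so xy^2z ∉ L.
This contradicts the pumping lemma, so L is not regular.

0^{p+k} 1^{2p+2}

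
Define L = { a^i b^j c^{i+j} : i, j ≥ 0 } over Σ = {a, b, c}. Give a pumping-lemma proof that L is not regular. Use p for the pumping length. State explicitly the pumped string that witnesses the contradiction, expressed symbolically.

Assume L is regular; let p be its pumping constant.
Take w = a^p b^p c^{2p} ∈ L (with i=j=p, i+j=2p), |w| = 4p ≥ p.
Write w = xyz as guaranteed by the lemma, with |xy| ≤ p and |y| ≥ 1.
The first p characters of w are a's, so xy (and hence y) consists only of a's. Write y = a^k, 1 ≤ k ≤ p.
Consider xy^2z = a^{p+k} b^p c^{2p}. Now the a- and b-counts sum to 2p+k, but the c-count is 2p ≠ 2p+k. So xy^2z ∉ L.
This contradicts the pumping lemma, so L is not regular.

a^{p+k} b^p c^{2p}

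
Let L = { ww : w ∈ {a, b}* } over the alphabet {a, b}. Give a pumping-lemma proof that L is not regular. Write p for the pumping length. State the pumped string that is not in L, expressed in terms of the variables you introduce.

a^{p+k} b^p a^p b^p

Toward a contradiction, assume L is regular with pumping length p.
Take w = a^p b^p a^p b^p = uu where u = a^pb^p; then w ∈ L and |w| = 4p ≥ p.
By the pumping lemma, w = xyz with |xy| ≤ p and |y| ≥ 1.
Since the first p symbols of w are all a's and |xy| ≤ p, y lies entirely in the leading a-block: y = a^k for some k with 1 ≤ k ≤ p.
Pump with i = 2: xy^2z = a^{p+k} b^p a^p b^p, of length 4p+k. Suppose this equals vv. The string starts with a and ends with b, so v does too; thus the boundary between the two copies of v is a b→a transition. There is exactly one such transition, at position 2p+k, so |v| = 2p+k and |vv| = 4p+2k ≠ 4p+k since k ≥ 1. So xy^2z ∉ L.
This is a contradiction; hence L is not regular.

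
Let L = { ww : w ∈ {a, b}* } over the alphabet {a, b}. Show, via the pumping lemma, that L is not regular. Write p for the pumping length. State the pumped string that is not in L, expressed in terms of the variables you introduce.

a^{p+k} b^p a^p b^p

Toward a contradiction, assume L is regular with pumping length p.
Take w = a^p b^p a^p b^p = uu where u = a^pb^p; then w ∈ L and |w| = 4p ≥ p.
The pumping lemma gives a decomposition w = xyz where |xy| ≤ p and |y| ≥ 1.
Since the first p symbols of w are all a's and |xy| ≤ p, y lies entirely in the leading a-block: y = a^k for some k with 1 ≤ k ≤ p.
Pump with i = 2: xy^2z = a^{p+k} b^p a^p b^p, of length 4p+k. Suppose this equals vv. The string starts with a and ends with b, so v does too; thus the boundary between the two copies of v is a b→a transition. There is exactly one such transition, at position 2p+k, so |v| = 2p+k and |vv| = 4p+2k ≠ 4p+k since k ≥ 1. So xy^2z ∉ L.
Contradiction. Therefore L is not regular.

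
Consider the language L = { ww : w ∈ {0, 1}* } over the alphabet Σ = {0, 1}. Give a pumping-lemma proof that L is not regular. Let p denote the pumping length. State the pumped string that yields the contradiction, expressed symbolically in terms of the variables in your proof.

0^{p+k} 1^p 0^p 1^p

Suppose for contradiction that L is regular, and let p be the pumping length.
Take w = 0^p 1^p 0^p 1^p = uu where u = 0^p1^p; then w ∈ L and |w| = 4p ≥ p.
Write w = xyz as guaranteed by the lemma, with |xy| ≤ p and |y| ≥ 1.
Because |xy| ≤ p and w begins with p copies of 0, we have y = 0^k with 1 ≤ k ≤ p.
Pump with i = 2: xy^2z = 0^{p+k} 1^p 0^p 1^p, of length 4p+k. Suppose this equals vv. The string starts with 0 and ends with 1, so v does too; thus the boundary between the two copies of v is a 1→0 transition. There is exactly one such transition, at position 2p+k, so |v| = 2p+k and |vv| = 4p+2k ≠ 4p+k since k ≥ 1. So xy^2z ∉ L.
Contradiction. Therefore L is not regular.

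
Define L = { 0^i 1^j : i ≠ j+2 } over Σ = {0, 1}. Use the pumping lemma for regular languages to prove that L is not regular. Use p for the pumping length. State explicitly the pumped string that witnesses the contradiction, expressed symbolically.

Suppose for contradiction that L is regular, and let p be the pumping length.
Choose w = 0^p 1^{p+p!-2}. Since p ≠ (p+p!-2)+2 = p+p!, w ∈ L; and |w| ≥ p.
Write w = xyz as guaranteed by the lemma, with |xy| ≤ p and |y| > 0.
Since the first p symbols of w are all 0's and |xy| ≤ p, y lies entirely in the leading 0-block: y = 0^k for some k with 1 ≤ k ≤ p.
Since 1 ≤ k ≤ p, k divides p!; set t = 1 + p!/k. Then xy^t z has p + (p!/k)·k = p + p! copies of 0. Now the 0-count is p+p! and (1-count)+2 = (p+p!-2)+2 = p+p!, so i ≠ j+2 fails. So xy^t z = 0^{p+p!} 1^{p+p!-2} ∉ L.
This is a contradiction; hence L is not regular.

0^{p+p!} 1^{p+p!-2}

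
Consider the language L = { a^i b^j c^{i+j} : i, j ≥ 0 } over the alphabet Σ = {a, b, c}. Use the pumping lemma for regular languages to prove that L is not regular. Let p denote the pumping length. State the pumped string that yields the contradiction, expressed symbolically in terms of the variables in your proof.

a^{p+k} b^p c^{2p}

Assume L is regular; let p be its pumping constant.
Take w = a^p b^p c^{2p} ∈ L (with i=j=p, i+j=2p), |w| = 4p ≥ p.
The pumping lemma gives a decomposition w = xyz where |xy| ≤ p and |y| ≥ 1.
Since the first p symbols of w are all a's and |xy| ≤ p, y lies entirely in the leading a-block: y = a^k for some k with 1 ≤ k ≤ p.
Consider xy^2z = a^{p+k} b^p c^{2p}. Now the a- and b-counts sum to 2p+k, but the c-count is 2p ≠ 2p+k. So xy^2z ∉ L.
This is a contradiction; hence L is not regular.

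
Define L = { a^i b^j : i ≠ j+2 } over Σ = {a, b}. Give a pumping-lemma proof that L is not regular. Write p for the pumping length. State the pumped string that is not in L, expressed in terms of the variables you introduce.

a^{p+p!} b^{p+p!-2}

Toward a contradiction, assume L is regular with pumping length p.
Choose w = a^p b^{p+p!-2}. Since p ≠ (p+p!-2)+2 = p+p!, w ∈ L; and |w| ≥ p.
Write w = xyz as guaranteed by the lemma, with |xy| ≤ p and |y| ≥ 1.
Because |xy| ≤ p and w begins with p copies of a, we have y = a^k with 1 ≤ k ≤ p.
Since 1 ≤ k ≤ p, k divides p!; set t = 1 + p!/k. Then xy^t z has p + (p!/k)·k = p + p! copies of a. Now the a-count is p+p! and (b-count)+2 = (p+p!-2)+2 = p+p!, so i ≠ j+2 fails. So xy^t z = a^{p+p!} b^{p+p!-2} ∉ L.
This contradicts the pumping lemma, so L is not regular.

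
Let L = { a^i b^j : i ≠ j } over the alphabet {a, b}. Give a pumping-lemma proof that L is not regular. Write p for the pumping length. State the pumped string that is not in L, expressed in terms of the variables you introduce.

Toward a contradiction, assume L is regular with pumping length p.
Choose w = a^p b^{p+p!}. Since p ≠ p+p!, w ∈ L; and |w| ≥ p.
Write w = xyz as guaranteed by the lemma, with |xy| ≤ p and |y| ≥ 1.
The first p characters of w are a's, so xy (and hence y) consists only of a's. Write y = a^k, 1 ≤ k ≤ p.
Since 1 ≤ k ≤ p, k divides p!; set t = 1 + p!/k. Then xy^t z has p + (p!/k)·k = p + p! copies of a. Now the a-count equals the b-count, so i ≠ j fails. So xy^t z = a^{p+p!} b^{p+p!} ∉ L.
This contradicts the pumping lemma, so L is not regular.

a^{p+p!} b^{p+p!}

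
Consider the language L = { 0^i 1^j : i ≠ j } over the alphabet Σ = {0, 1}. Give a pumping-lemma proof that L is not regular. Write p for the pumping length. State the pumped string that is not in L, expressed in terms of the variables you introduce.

0^{p+p!} 1^{p+p!}

Toward a contradiction, assume L is regular with pumping length p.
Choose w = 0^p 1^{p+p!}. Since p ≠ p+p!, w ∈ L; and |w| ≥ p.
Write w = xyz as guaranteed by the lemma, with |xy| ≤ p and y is nonempty.
Since the first p symbols of w are all 0's and |xy| ≤ p, y lies entirely in the leading 0-block: y = 0^k for some k with 1 ≤ k ≤ p.
Since 1 ≤ k ≤ p, k divides p!; set t = 1 + p!/k. Then xy^t z has p + (p!/k)·k = p + p! copies of 0. Now the 0-count equals the 1-count, so i ≠ j fails. So xy^t z = 0^{p+p!} 1^{p+p!} ∉ L.
Contradiction. Therefore L is not regular.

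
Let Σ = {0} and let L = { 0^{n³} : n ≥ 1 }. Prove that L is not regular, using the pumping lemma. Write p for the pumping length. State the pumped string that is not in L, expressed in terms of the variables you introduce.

Suppose for contradiction that L is regular, and let p be the pumping length.
Take w = 0^{p³} ∈ L with |w| = p³ ≥ p.
The pumping lemma gives a decomposition w = xyz where |xy| ≤ p and |y| ≥ 1.
Then y = 0^k for some k with 1 ≤ k ≤ p.
Pump with i = 2: xy^2z = 0^{p³+k}. Since 1 ≤ k ≤ p, p³ < p³+k ≤ p³+p < p³+3p²+3p+1 = (p+1)³, so p³+k is not a perfect cube. So xy^2z ∉ L.
This is a contradiction; hence L is not regular.

0^{p³+k}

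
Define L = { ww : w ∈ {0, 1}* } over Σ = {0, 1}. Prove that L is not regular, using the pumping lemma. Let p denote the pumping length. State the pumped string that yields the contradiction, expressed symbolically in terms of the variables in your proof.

Assume L is regular. Let p be the pumping length given by the pumping lemma.
Take w = 0^p 1^p 0^p 1^p = uu where u = 0^p1^p; then w ∈ L and |w| = 4p ≥ p.
The pumping lemma gives a decomposition w = xyz where |xy| ≤ p and |y| > 0.
Because |xy| ≤ p and w begins with p copies of 0, we have y = 0^k with 1 ≤ k ≤ p.
Pump with i = 2: xy^2z = 0^{p+k} 1^p 0^p 1^p, of length 4p+k. Suppose this equals vv. The string starts with 0 and ends with 1, so v does too; thus the boundary between the two copies of v is a 1→0 transition. There is exactly one such transition, at position 2p+k, so |v| = 2p+k and |vv| = 4p+2k ≠ 4p+k since k ≥ 1. So xy^2z ∉ L.
This is a contradiction; hence L is not regular.

0^{p+k} 1^p 0^p 1^p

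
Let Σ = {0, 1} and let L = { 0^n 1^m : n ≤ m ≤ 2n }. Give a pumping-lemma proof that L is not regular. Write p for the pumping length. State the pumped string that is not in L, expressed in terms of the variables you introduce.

Suppose for contradiction that L is regular, and let p be the pumping length.
Take w = 0^p 1^p ∈ L (since p ≤ p ≤ 2p), with |w| = 2p ≥ p.
By the pumping lemma, w = xyz with |xy| ≤ p and |y| > 0.
Since the first p symbols of w are all 0's and |xy| ≤ p, y lies entirely in the leading 0-block: y = 0^k for some k with 1 ≤ k ≤ p.
Pump with i = 2: xy^2z = 0^{p+k} 1^p. Now n = p+k > p = m, so the condition n ≤ m fails. Thus xy^2z ∉ L.
Contradiction. Therefore L is not regular.

0^{p+k} 1^p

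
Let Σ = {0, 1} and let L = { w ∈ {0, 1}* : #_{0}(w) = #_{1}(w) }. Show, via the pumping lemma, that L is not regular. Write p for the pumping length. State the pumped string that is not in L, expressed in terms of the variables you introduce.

0^{p+k} 1^p

Toward a contradiction, assume L is regular with pumping length p.
Choose w = 0^p 1^p ∈ L with |w| = 2p ≥ p.
Write w = xyz as guaranteed by the lemma, with |xy| ≤ p and |y| > 0.
Since the first p symbols of w are all 0's and |xy| ≤ p, y lies entirely in the leading 0-block: y = 0^k for some k with 1 ≤ k ≤ p.
Pump with i = 2: xy^2z = 0^{p+k} 1^p has p+k occurrences of 0 but only p of 1. Since k ≥ 1 the counts differ, so xy^2z ∉ L.
This contradicts the pumping lemma, so L is not regular.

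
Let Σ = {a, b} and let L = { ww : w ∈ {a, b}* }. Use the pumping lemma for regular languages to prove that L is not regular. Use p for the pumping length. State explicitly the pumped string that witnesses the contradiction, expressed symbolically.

Assume L is regular; let p be its pumping constant.
Take w = a^p b^p a^p b^p = uu where u = a^pb^p; then w ∈ L and |w| = 4p ≥ p.
By the pumping lemma, w = xyz with |xy| ≤ p and |y| ≥ 1.
The first p characters of w are a's, so xy (and hence y) consists only of a's. Write y = a^k, 1 ≤ k ≤ p.
Pump with i = 2: xy^2z = a^{p+k} b^p a^p b^p, of length 4p+k. Suppose this equals vv. The string starts with a and ends with b, so v does too; thus the boundary between the two copies of v is a b→a transition. There is exactly one such transition, at position 2p+k, so |v| = 2p+k and |vv| = 4p+2k ≠ 4p+k since k ≥ 1. So xy^2z ∉ L.
This is a contradiction; hence L is not regular.

a^{p+k} b^p a^p b^p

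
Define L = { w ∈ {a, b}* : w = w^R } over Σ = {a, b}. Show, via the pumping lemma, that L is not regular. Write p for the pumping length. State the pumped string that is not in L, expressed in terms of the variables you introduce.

a^{p+k} b a^p

Toward a contradiction, assume L is regular with pumping length p.
Take w = a^p b a^p, a palindrome of length 2p+1 ≥ p.
By the pumping lemma, w = xyz with |xy| ≤ p and |y| > 0.
Because |xy| ≤ p and w begins with p copies of a, we have y = a^k with 1 ≤ k ≤ p.
Pump with i = 2: xy^2z = a^{p+k} b a^p. Its reverse is a^p b a^{p+k}, which differs from xy^2z since k ≥ 1. So xy^2z is not a palindrome and xy^2z ∉ L.
Contradiction. Therefore L is not regular.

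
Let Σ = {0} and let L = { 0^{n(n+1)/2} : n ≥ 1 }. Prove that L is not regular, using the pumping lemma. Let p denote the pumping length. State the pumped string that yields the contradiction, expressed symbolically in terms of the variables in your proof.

Assume L is regular. Let p be the pumping length given by the pumping lemma.
Take w = 0^{p(p+1)/2} ∈ L with |w| = p(p+1)/2 ≥ p.
The pumping lemma gives a decomposition w = xyz where |xy| ≤ p and |y| > 0.
Then y = 0^k for some k with 1 ≤ k ≤ p.
Pump with i = 2: xy^2z = 0^{p(p+1)/2+k}. Since 1 ≤ k ≤ p, p(p+1)/2 < p(p+1)/2+k ≤ p(p+1)/2+p < (p+1)(p+2)/2, so p(p+1)/2+k is strictly between consecutive triangular numbers. So xy^2z ∉ L.
This is a contradiction; hence L is not regular.

0^{p(p+1)/2+k}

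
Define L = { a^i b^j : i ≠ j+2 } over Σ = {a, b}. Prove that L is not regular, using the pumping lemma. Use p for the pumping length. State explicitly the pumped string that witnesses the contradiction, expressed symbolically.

a^{p+p!} b^{p+p!-2}

Assume L is regular; let p be its pumping constant.
Choose w = a^p b^{p+p!-2}. Since p ≠ (p+p!-2)+2 = p+p!, w ∈ L; and |w| ≥ p.
Write w = xyz as guaranteed by the lemma, with |xy| ≤ p and y is nonempty.
The first p characters of w are a's, so xy (and hence y) consists only of a's. Write y = a^k, 1 ≤ k ≤ p.
Since 1 ≤ k ≤ p, k divides p!; set t = 1 + p!/k. Then xy^t z has p + (p!/k)·k = p + p! copies of a. Now the a-count is p+p! and (b-count)+2 = (p+p!-2)+2 = p+p!, so i ≠ j+2 fails. So xy^t z = a^{p+p!} b^{p+p!-2} ∉ L.
This is a contradiction; hence L is not regular.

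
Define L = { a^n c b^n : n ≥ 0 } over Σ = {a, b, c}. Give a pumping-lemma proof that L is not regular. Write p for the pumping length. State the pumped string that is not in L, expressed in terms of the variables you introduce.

a^{p+k} c b^p

Assume L is regular. Let p be the pumping length given by the pumping lemma.
Take w = a^p c b^p ∈ L with |w| = 2p+1 ≥ p.
The pumping lemma gives a decomposition w = xyz where |xy| ≤ p and y is nonempty.
The first p characters of w are a's, so xy (and hence y) consists only of a's. Write y = a^k, 1 ≤ k ≤ p.
Pump with i = 2: xy^2z = a^{p+k} c b^p, which would require p+k = p. But k ≥ 1, so xy^2z ∉ L.
Contradiction. Therefore L is not regular.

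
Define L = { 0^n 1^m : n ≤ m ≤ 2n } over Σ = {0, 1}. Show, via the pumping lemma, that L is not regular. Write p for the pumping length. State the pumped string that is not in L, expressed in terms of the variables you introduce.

Suppose for contradiction that L is regular, and let p be the pumping length.
Take w = 0^p 1^p ∈ L (since p ≤ p ≤ 2p), with |w| = 2p ≥ p.
Write w = xyz as guaranteed by the lemma, with |xy| ≤ p and |y| > 0.
The first p characters of w are 0's, so xy (and hence y) consists only of 0's. Write y = 0^k, 1 ≤ k ≤ p.
Pump with i = 2: xy^2z = 0^{p+k} 1^p. Now n = p+k > p = m, so the condition n ≤ m fails. Thus xy^2z ∉ L.
This is a contradiction; hence L is not regular.

0^{p+k} 1^p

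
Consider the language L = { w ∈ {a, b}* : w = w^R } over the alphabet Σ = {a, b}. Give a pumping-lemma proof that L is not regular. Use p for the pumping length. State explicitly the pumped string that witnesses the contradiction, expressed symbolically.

a^{p+k} b a^p

Toward a contradiction, assume L is regular with pumping length p.
Take w = a^p b a^p, a palindrome of length 2p+1 ≥ p.
The pumping lemma gives a decomposition w = xyz where |xy| ≤ p and |y| > 0.
Because |xy| ≤ p and w begins with p copies of a, we have y = a^k with 1 ≤ k ≤ p.
Pump with i = 2: xy^2z = a^{p+k} b a^p. Its reverse is a^p b a^{p+k}, which differs from xy^2z since k ≥ 1. So xy^2z is not a palindrome and xy^2z ∉ L.
Contradiction. Therefore L is not regular.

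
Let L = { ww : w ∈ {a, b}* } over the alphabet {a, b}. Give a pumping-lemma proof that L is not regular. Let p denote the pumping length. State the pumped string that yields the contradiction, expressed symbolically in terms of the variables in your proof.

Assume L is regular; let p be its pumping constant.
Take w = a^p b^p a^p b^p = uu where u = a^pb^p; then w ∈ L and |w| = 4p ≥ p.
By the pumping lemma, w = xyz with |xy| ≤ p and |y| > 0.
Because |xy| ≤ p and w begins with p copies of a, we have y = a^k with 1 ≤ k ≤ p.
Pump with i = 2: xy^2z = a^{p+k} b^p a^p b^p, of length 4p+k. Suppose this equals vv. The string starts with a and ends with b, so v does too; thus the boundary between the two copies of v is a b→a transition. There is exactly one such transition, at position 2p+k, so |v| = 2p+k and |vv| = 4p+2k ≠ 4p+k since k ≥ 1. So xy^2z ∉ L.
Contradiction. Therefore L is not regular.

a^{p+k} b^p a^p b^p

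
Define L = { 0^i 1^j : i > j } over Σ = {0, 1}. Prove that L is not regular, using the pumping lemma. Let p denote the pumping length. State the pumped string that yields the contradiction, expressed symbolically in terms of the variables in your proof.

0^{p+1-k} 1^p

Assume L is regular; let p be its pumping constant.
Choose w = 0^{p+1} 1^p ∈ L, with |w| = 2p+1 ≥ p.
By the pumping lemma, w = xyz with |xy| ≤ p and |y| ≥ 1.
The first p characters of w are 0's, so xy (and hence y) consists only of 0's. Write y = 0^k, 1 ≤ k ≤ p.
Consider xy^0z = xz = 0^{p+1-k} 1^p. Since k ≥ 1, the 0-count p+1-k is at most p, so i > j fails; thus xz ∉ L.
Contradiction. Therefore L is not regular.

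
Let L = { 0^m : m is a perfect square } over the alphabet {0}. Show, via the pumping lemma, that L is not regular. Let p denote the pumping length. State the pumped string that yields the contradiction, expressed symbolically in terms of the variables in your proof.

0^{p²+k}

Assume L is regular; let p be its pumping constant.
Take w = 0^{p²} ∈ L with |w| = p² ≥ p.
The pumping lemma gives a decomposition w = xyz where |xy| ≤ p and y is nonempty.
Then y = 0^k for some k with 1 ≤ k ≤ p.
Pump with i = 2: xy^2z = 0^{p²+k}. Since 1 ≤ k ≤ p, p² < p²+k ≤ p²+p < (p+1)², so p²+k lies strictly between consecutive squares and is not a perfect square. So xy^2z ∉ L.
Contradiction. Therefore L is not regular.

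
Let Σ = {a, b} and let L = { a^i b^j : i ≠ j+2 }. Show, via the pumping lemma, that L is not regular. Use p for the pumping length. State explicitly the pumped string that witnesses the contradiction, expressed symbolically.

Suppose for contradiction that L is regular, and let p be the pumping length.
Choose w = a^p b^{p+p!-2}. Since p ≠ (p+p!-2)+2 = p+p!, w ∈ L; and |w| ≥ p.
By the pumping lemma, w = xyz with |xy| ≤ p and y is nonempty.
Since the first p symbols of w are all a's and |xy| ≤ p, y lies entirely in the leading a-block: y = a^k for some k with 1 ≤ k ≤ p.
Since 1 ≤ k ≤ p, k divides p!; set t = 1 + p!/k. Then xy^t z has p + (p!/k)·k = p + p! copies of a. Now the a-count is p+p! and (b-count)+2 = (p+p!-2)+2 = p+p!, so i ≠ j+2 fails. So xy^t z = a^{p+p!} b^{p+p!-2} ∉ L.
This is a contradiction; hence L is not regular.

a^{p+p!} b^{p+p!-2}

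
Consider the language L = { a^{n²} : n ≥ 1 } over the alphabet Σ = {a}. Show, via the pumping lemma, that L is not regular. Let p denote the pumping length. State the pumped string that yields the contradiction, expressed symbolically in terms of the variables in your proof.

Assume L is regular. Let p be the pumping length given by the pumping lemma.
Take w = a^{p²} ∈ L with |w| = p² ≥ p.
By the pumping lemma, w = xyz with |xy| ≤ p and |y| > 0.
Then y = a^k for some k with 1 ≤ k ≤ p.
Pump with i = 2: xy^2z = a^{p²+k}. Since 1 ≤ k ≤ p, p² < p²+k ≤ p²+p < (p+1)², so p²+k lies strictly between consecutive squares and is not a perfect square. So xy^2z ∉ L.
This is a contradiction; hence L is not regular.

a^{p²+k}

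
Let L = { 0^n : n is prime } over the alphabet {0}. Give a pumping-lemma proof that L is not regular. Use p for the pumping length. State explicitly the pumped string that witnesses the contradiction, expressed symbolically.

Assume L is regular. Let p be the pumping length given by the pumping lemma.
Let q be a prime with q ≥ p+2 (infinitely many primes exist), and take w = 0^q ∈ L with |w| = q ≥ p.
The pumping lemma gives a decomposition w = xyz where |xy| ≤ p and y is nonempty.
Then y = 0^k for some k with 1 ≤ k ≤ p.
Since 1 ≤ k ≤ p, |xz| = q-k. Pump with i = q+1: |xy^{q+1}z| = (q-k)+(q+1)k = q+qk = q(1+k), which is composite (both factors ≥ 2). So xy^{q+1}z = 0^{q(1+k)} ∉ L.
Contradiction. Therefore L is not regular.

0^{q(1+k)}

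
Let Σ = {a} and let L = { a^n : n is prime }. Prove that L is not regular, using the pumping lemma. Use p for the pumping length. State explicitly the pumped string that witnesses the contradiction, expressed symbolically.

a^{q(1+k)}

Assume L is regular. Let p be the pumping length given by the pumping lemma.
Let q be a prime with q ≥ p+2 (infinitely many primes exist), and take w = a^q ∈ L with |w| = q ≥ p.
By the pumping lemma, w = xyz with |xy| ≤ p and |y| ≥ 1.
Then y = a^k for some k with 1 ≤ k ≤ p.
Since 1 ≤ k ≤ p, |xz| = q-k. Pump with i = q+1: |xy^{q+1}z| = (q-k)+(q+1)k = q+qk = q(1+k), which is composite (both factors ≥ 2). So xy^{q+1}z = a^{q(1+k)} ∉ L.
This contradicts the pumping lemma, so L is not regular.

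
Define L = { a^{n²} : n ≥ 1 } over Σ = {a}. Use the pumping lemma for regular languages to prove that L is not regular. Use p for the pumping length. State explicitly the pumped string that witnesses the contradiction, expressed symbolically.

Suppose for contradiction that L is regular, and let p be the pumping length.
Take w = a^{p²} ∈ L with |w| = p² ≥ p.
By the pumping lemma, w = xyz with |xy| ≤ p and y is nonempty.
Then y = a^k for some k with 1 ≤ k ≤ p.
Pump with i = 2: xy^2z = a^{p²+k}. Since 1 ≤ k ≤ p, p² < p²+k ≤ p²+p < (p+1)², so p²+k lies strictly between consecutive squares and is not a perfect square. So xy^2z ∉ L.
This contradicts the pumping lemma, so L is not regular.

a^{p²+k}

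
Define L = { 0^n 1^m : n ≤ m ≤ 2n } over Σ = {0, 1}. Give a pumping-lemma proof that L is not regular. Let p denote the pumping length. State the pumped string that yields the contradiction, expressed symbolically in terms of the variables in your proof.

0^{p+k} 1^p

Assume L is regular; let p be its pumping constant.
Take w = 0^p 1^p ∈ L (since p ≤ p ≤ 2p), with |w| = 2p ≥ p.
By the pumping lemma, w = xyz with |xy| ≤ p and |y| > 0.
The first p characters of w are 0's, so xy (and hence y) consists only of 0's. Write y = 0^k, 1 ≤ k ≤ p.
Pump with i = 2: xy^2z = 0^{p+k} 1^p. Now n = p+k > p = m, so the condition n ≤ m fails. Thus xy^2z ∉ L.
This is a contradiction; hence L is not regular.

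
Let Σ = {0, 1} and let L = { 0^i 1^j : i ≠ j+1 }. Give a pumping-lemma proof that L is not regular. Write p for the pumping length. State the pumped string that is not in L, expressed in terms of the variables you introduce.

Toward a contradiction, assume L is regular with pumping length p.
Choose w = 0^p 1^{p+p!-1}. Since p ≠ (p+p!-1)+1 = p+p!, w ∈ L; and |w| ≥ p.
By the pumping lemma, w = xyz with |xy| ≤ p and |y| > 0.
Because |xy| ≤ p and w begins with p copies of 0, we have y = 0^k with 1 ≤ k ≤ p.
Since 1 ≤ k ≤ p, k divides p!; set t = 1 + p!/k. Then xy^t z has p + (p!/k)·k = p + p! copies of 0. Now the 0-count is p+p! and (1-count)+1 = (p+p!-1)+1 = p+p!, so i ≠ j+1 fails. So xy^t z = 0^{p+p!} 1^{p+p!-1} ∉ L.
This is a contradiction; hence L is not regular.

0^{p+p!} 1^{p+p!-1}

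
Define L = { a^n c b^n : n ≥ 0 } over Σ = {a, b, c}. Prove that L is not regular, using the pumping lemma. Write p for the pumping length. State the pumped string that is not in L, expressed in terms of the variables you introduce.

Toward a contradiction, assume L is regular with pumping length p.
Take w = a^p c b^p ∈ L with |w| = 2p+1 ≥ p.
Write w = xyz as guaranteed by the lemma, with |xy| ≤ p and y is nonempty.
Since the first p symbols of w are all a's and |xy| ≤ p, y lies entirely in the leading a-block: y = a^k for some k with 1 ≤ k ≤ p.
Pump with i = 2: xy^2z = a^{p+k} c b^p, which would require p+k = p. But k ≥ 1, so xy^2z ∉ L.
Contradiction. Therefore L is not regular.

a^{p+k} c b^p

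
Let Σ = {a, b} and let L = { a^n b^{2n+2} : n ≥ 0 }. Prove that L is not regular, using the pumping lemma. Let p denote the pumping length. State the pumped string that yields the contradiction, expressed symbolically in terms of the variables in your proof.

a^{p+k} b^{2p+2}

Assume L is regular; let p be its pumping constant.
Take w = a^p b^{2p+2}. Then w ∈ L and |w| = 3p+2 ≥ p.
The pumping lemma gives a decomposition w = xyz where |xy| ≤ p and y is nonempty.
The first p characters of w are a's, so xy (and hence y) consists only of a's. Write y = a^k, 1 ≤ k ≤ p.
Pump with i = 2: xy^2z = a^{p+k} b^{2p+2}. For this to lie in L we would need 2p+2 = 2(p+k)+2, which forces k = 0. But k ≥ 1, so xy^2z ∉ L.
This contradicts the pumping lemma, so L is not regular.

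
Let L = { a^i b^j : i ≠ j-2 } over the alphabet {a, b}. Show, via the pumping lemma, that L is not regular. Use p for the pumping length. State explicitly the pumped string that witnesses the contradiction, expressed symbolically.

Toward a contradiction, assume L is regular with pumping length p.
Choose w = a^p b^{p+p!+2}. Since p ≠ (p+p!+2)-2 = p+p!, w ∈ L; and |w| ≥ p.
Write w = xyz as guaranteed by the lemma, with |xy| ≤ p and y is nonempty.
The first p characters of w are a's, so xy (and hence y) consists only of a's. Write y = a^k, 1 ≤ k ≤ p.
Since 1 ≤ k ≤ p, k divides p!; set t = 1 + p!/k. Then xy^t z has p + (p!/k)·k = p + p! copies of a. Now the a-count is p+p! and (b-count)-2 = (p+p!+2)-2 = p+p!, so i ≠ j-2 fails. So xy^t z = a^{p+p!} b^{p+p!+2} ∉ L.
Contradiction. Therefore L is not regular.

a^{p+p!} b^{p+p!+2}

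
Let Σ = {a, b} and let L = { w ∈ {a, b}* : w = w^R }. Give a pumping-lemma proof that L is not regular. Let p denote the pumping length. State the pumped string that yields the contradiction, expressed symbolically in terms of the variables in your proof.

a^{p+k} b a^p

Suppose for contradiction that L is regular, and let p be the pumping length.
Take w = a^p b a^p, a palindrome of length 2p+1 ≥ p.
The pumping lemma gives a decomposition w = xyz where |xy| ≤ p and y is nonempty.
The first p characters of w are a's, so xy (and hence y) consists only of a's. Write y = a^k, 1 ≤ k ≤ p.
Pump with i = 2: xy^2z = a^{p+k} b a^p. Its reverse is a^p b a^{p+k}, which differs from xy^2z since k ≥ 1. So xy^2z is not a palindrome and xy^2z ∉ L.
This is a contradiction; hence L is not regular.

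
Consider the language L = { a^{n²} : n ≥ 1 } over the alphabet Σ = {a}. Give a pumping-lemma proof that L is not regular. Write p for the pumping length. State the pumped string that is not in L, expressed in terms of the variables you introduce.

Suppose for contradiction that L is regular, and let p be the pumping length.
Take w = a^{p²} ∈ L with |w| = p² ≥ p.
The pumping lemma gives a decomposition w = xyz where |xy| ≤ p and y is nonempty.
Then y = a^k for some k with 1 ≤ k ≤ p.
Pump with i = 2: xy^2z = a^{p²+k}. Since 1 ≤ k ≤ p, p² < p²+k ≤ p²+p < (p+1)², so p²+k lies strictly between consecutive squares and is not a perfect square. So xy^2z ∉ L.
This is a contradiction; hence L is not regular.

a^{p²+k}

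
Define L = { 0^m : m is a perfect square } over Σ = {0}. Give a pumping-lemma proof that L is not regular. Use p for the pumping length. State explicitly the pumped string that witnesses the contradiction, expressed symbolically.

0^{p²+k}

Suppose for contradiction that L is regular, and let p be the pumping length.
Take w = 0^{p²} ∈ L with |w| = p² ≥ p.
Write w = xyz as guaranteed by the lemma, with |xy| ≤ p and |y| ≥ 1.
Then y = 0^k for some k with 1 ≤ k ≤ p.
Pump with i = 2: xy^2z = 0^{p²+k}. Since 1 ≤ k ≤ p, p² < p²+k ≤ p²+p < (p+1)², so p²+k lies strictly between consecutive squares and is not a perfect square. So xy^2z ∉ L.
Contradiction. Therefore L is not regular.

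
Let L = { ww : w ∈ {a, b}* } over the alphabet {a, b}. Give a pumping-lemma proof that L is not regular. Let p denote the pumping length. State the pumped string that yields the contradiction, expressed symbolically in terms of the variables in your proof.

Assume L is regular; let p be its pumping constant.
Take w = a^p b^p a^p b^p = uu where u = a^pb^p; then w ∈ L and |w| = 4p ≥ p.
By the pumping lemma, w = xyz with |xy| ≤ p and |y| ≥ 1.
The first p characters of w are a's, so xy (and hence y) consists only of a's. Write y = a^k, 1 ≤ k ≤ p.
Pump with i = 2: xy^2z = a^{p+k} b^p a^p b^p, of length 4p+k. Suppose this equals vv. The string starts with a and ends with b, so v does too; thus the boundary between the two copies of v is a b→a transition. There is exactly one such transition, at position 2p+k, so |v| = 2p+k and |vv| = 4p+2k ≠ 4p+k since k ≥ 1. So xy^2z ∉ L.
This contradicts the pumping lemma, so L is not regular.

a^{p+k} b^p a^p b^p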